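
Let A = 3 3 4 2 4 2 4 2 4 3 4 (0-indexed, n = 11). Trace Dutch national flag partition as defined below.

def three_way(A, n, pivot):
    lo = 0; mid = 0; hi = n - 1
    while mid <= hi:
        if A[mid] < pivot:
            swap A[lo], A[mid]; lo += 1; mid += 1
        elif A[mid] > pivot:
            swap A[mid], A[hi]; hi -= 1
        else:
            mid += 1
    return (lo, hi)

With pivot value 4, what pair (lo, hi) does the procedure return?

(6, 10)

pivot = 4; lo=0, mid=0, hi=10
A[mid]=3<4: swap A[0],A[0]; lo=1,mid=1 → 3 3 4 2 4 2 4 2 4 3 4
A[mid]=3<4: swap A[1],A[1]; lo=2,mid=2 → 3 3 4 2 4 2 4 2 4 3 4
A[mid]=4=4: mid=3
A[mid]=2<4: swap A[2],A[3]; lo=3,mid=4 → 3 3 2 4 4 2 4 2 4 3 4
A[mid]=4=4: mid=5
A[mid]=2<4: swap A[3],A[5]; lo=4,mid=6 → 3 3 2 2 4 4 4 2 4 3 4
A[mid]=4=4: mid=7
A[mid]=2<4: swap A[4],A[7]; lo=5,mid=8 → 3 3 2 2 2 4 4 4 4 3 4
A[mid]=4=4: mid=9
A[mid]=3<4: swap A[5],A[9]; lo=6,mid=10 → 3 3 2 2 2 3 4 4 4 4 4
A[mid]=4=4: mid=11
end: lo=6, hi=10; A = 3 3 2 2 2 3 4 4 4 4 4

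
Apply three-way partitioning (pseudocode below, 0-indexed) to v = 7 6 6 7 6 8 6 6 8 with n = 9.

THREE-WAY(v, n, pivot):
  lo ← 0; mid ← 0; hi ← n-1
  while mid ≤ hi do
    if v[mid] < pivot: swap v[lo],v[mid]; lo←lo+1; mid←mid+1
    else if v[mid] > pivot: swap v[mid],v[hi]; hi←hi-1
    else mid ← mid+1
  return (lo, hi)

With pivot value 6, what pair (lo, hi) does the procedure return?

lo=0 mid=0 hi=8
7>6: swap(0,8), hi=7 ⇒ 8 6 6 7 6 8 6 6 7
8>6: swap(0,7), hi=6 ⇒ 6 6 6 7 6 8 6 8 7
6=6: mid=1
6=6: mid=2
6=6: mid=3
7>6: swap(3,6), hi=5 ⇒ 6 6 6 6 6 8 7 8 7
6=6: mid=4
6=6: mid=5
8>6: swap(5,5), hi=4 ⇒ 6 6 6 6 6 8 7 8 7
done. lo=0 hi=4; v=6 6 6 6 6 8 7 8 7

(0, 4)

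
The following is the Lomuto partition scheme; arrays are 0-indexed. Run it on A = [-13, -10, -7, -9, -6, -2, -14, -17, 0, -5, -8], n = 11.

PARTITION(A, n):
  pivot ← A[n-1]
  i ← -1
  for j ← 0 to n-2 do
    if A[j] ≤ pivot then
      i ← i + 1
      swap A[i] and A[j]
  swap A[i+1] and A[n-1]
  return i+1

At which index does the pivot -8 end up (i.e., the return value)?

5

pivot=-8, i=-1
j=0: -13≤-8, i=0, swap(0,0) ⇒ [-13, -10, -7, -9, -6, -2, -14, -17, 0, -5, -8]
j=1: -10≤-8, i=1, swap(1,1) ⇒ [-13, -10, -7, -9, -6, -2, -14, -17, 0, -5, -8]
j=2: -7>-8, skip
j=3: -9≤-8, i=2, swap(2,3) ⇒ [-13, -10, -9, -7, -6, -2, -14, -17, 0, -5, -8]
j=4: -6>-8, skip
j=5: -2>-8, skip
j=6: -14≤-8, i=3, swap(3,6) ⇒ [-13, -10, -9, -14, -6, -2, -7, -17, 0, -5, -8]
j=7: -17≤-8, i=4, swap(4,7) ⇒ [-13, -10, -9, -14, -17, -2, -7, -6, 0, -5, -8]
j=8: 0>-8, skip
j=9: -5>-8, skip
swap(5,10) ⇒ [-13, -10, -9, -14, -17, -8, -7, -6, 0, -5, -2]; return 5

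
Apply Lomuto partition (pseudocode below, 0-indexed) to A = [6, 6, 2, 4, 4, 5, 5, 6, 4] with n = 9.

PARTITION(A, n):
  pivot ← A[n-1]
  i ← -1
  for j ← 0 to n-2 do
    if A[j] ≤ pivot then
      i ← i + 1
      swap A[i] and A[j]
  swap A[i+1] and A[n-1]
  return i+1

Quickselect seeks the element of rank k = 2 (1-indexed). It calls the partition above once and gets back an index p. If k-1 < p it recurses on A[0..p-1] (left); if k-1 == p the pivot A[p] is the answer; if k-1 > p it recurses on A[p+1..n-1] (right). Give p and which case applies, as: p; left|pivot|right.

pivot=4, i=-1
j=0: 6>4, skip
j=1: 6>4, skip
j=2: 2≤4, i=0, swap(0,2) ⇒ [2, 6, 6, 4, 4, 5, 5, 6, 4]
j=3: 4≤4, i=1, swap(1,3) ⇒ [2, 4, 6, 6, 4, 5, 5, 6, 4]
j=4: 4≤4, i=2, swap(2,4) ⇒ [2, 4, 4, 6, 6, 5, 5, 6, 4]
j=5: 5>4, skip
j=6: 5>4, skip
j=7: 6>4, skip
swap(3,8) ⇒ [2, 4, 4, 4, 6, 5, 5, 6, 6]; return 3
p = 3; k-1 = 1 < 3 ⇒ left

3; left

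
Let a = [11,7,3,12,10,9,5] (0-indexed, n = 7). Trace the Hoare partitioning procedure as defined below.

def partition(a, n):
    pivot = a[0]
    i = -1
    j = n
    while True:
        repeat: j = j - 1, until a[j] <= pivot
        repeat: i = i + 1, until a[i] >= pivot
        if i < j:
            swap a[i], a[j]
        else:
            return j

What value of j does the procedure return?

pivot=11
j stops at 6 (5), i stops at 0 (11); swap ⇒ [5,7,3,12,10,9,11]
j stops at 5 (9), i stops at 3 (12); swap ⇒ [5,7,3,9,10,12,11]
j stops at 4, i stops at 5; i≥j ⇒ return 4. a=[5,7,3,9,10,12,11]

4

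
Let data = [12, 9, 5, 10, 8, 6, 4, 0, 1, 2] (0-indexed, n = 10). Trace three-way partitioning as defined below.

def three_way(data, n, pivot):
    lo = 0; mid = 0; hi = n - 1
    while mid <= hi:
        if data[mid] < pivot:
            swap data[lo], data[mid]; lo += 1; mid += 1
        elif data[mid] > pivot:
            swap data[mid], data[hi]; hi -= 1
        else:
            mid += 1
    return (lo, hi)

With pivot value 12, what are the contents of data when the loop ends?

pivot = 12; lo=0, mid=0, hi=9
data[mid]=12=12: mid=1
data[mid]=9<12: swap data[0],data[1]; lo=1,mid=2 → [9, 12, 5, 10, 8, 6, 4, 0, 1, 2]
data[mid]=5<12: swap data[1],data[2]; lo=2,mid=3 → [9, 5, 12, 10, 8, 6, 4, 0, 1, 2]
data[mid]=10<12: swap data[2],data[3]; lo=3,mid=4 → [9, 5, 10, 12, 8, 6, 4, 0, 1, 2]
data[mid]=8<12: swap data[3],data[4]; lo=4,mid=5 → [9, 5, 10, 8, 12, 6, 4, 0, 1, 2]
data[mid]=6<12: swap data[4],data[5]; lo=5,mid=6 → [9, 5, 10, 8, 6, 12, 4, 0, 1, 2]
data[mid]=4<12: swap data[5],data[6]; lo=6,mid=7 → [9, 5, 10, 8, 6, 4, 12, 0, 1, 2]
data[mid]=0<12: swap data[6],data[7]; lo=7,mid=8 → [9, 5, 10, 8, 6, 4, 0, 12, 1, 2]
data[mid]=1<12: swap data[7],data[8]; lo=8,mid=9 → [9, 5, 10, 8, 6, 4, 0, 1, 12, 2]
data[mid]=2<12: swap data[8],data[9]; lo=9,mid=10 → [9, 5, 10, 8, 6, 4, 0, 1, 2, 12]
end: lo=9, hi=9; data = [9, 5, 10, 8, 6, 4, 0, 1, 2, 12]

[9, 5, 10, 8, 6, 4, 0, 1, 2, 12]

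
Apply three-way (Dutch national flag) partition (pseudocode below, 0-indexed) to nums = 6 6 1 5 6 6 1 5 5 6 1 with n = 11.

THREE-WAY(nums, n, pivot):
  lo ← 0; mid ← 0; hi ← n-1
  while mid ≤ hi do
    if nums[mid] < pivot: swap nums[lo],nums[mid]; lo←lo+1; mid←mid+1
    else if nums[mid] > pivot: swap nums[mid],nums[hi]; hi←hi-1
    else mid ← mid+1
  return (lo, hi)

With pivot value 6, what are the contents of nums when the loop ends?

lo=0 mid=0 hi=10
6=6: mid=1
6=6: mid=2
1<6: swap(0,2), lo=1 mid=3 ⇒ 1 6 6 5 6 6 1 5 5 6 1
5<6: swap(1,3), lo=2 mid=4 ⇒ 1 5 6 6 6 6 1 5 5 6 1
6=6: mid=5
6=6: mid=6
1<6: swap(2,6), lo=3 mid=7 ⇒ 1 5 1 6 6 6 6 5 5 6 1
5<6: swap(3,7), lo=4 mid=8 ⇒ 1 5 1 5 6 6 6 6 5 6 1
5<6: swap(4,8), lo=5 mid=9 ⇒ 1 5 1 5 5 6 6 6 6 6 1
6=6: mid=10
1<6: swap(5,10), lo=6 mid=11 ⇒ 1 5 1 5 5 1 6 6 6 6 6
done. lo=6 hi=10; nums=1 5 1 5 5 1 6 6 6 6 6

1 5 1 5 5 1 6 6 6 6 6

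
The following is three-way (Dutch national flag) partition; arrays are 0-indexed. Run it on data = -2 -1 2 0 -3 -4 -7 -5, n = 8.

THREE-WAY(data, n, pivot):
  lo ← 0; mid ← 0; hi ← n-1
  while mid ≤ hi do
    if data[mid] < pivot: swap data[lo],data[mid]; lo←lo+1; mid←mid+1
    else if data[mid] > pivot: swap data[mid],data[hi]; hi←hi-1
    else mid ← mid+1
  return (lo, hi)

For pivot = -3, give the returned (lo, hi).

pivot = -3; lo=0, mid=0, hi=7
data[mid]=-2>-3: swap data[0],data[7]; hi=6 → -5 -1 2 0 -3 -4 -7 -2
data[mid]=-5<-3: swap data[0],data[0]; lo=1,mid=1 → -5 -1 2 0 -3 -4 -7 -2
data[mid]=-1>-3: swap data[1],data[6]; hi=5 → -5 -7 2 0 -3 -4 -1 -2
data[mid]=-7<-3: swap data[1],data[1]; lo=2,mid=2 → -5 -7 2 0 -3 -4 -1 -2
data[mid]=2>-3: swap data[2],data[5]; hi=4 → -5 -7 -4 0 -3 2 -1 -2
data[mid]=-4<-3: swap data[2],data[2]; lo=3,mid=3 → -5 -7 -4 0 -3 2 -1 -2
data[mid]=0>-3: swap data[3],data[4]; hi=3 → -5 -7 -4 -3 0 2 -1 -2
data[mid]=-3=-3: mid=4
end: lo=3, hi=3; data = -5 -7 -4 -3 0 2 -1 -2

(3, 3)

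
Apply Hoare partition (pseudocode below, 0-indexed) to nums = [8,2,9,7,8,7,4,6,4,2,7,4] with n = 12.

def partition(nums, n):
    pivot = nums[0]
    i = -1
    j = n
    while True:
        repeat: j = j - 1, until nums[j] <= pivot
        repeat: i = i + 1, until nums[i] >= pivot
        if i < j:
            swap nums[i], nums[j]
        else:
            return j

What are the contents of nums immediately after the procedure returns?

pivot=8
j stops at 11 (4), i stops at 0 (8); swap ⇒ [4,2,9,7,8,7,4,6,4,2,7,8]
j stops at 10 (7), i stops at 2 (9); swap ⇒ [4,2,7,7,8,7,4,6,4,2,9,8]
j stops at 9 (2), i stops at 4 (8); swap ⇒ [4,2,7,7,2,7,4,6,4,8,9,8]
j stops at 8, i stops at 9; i≥j ⇒ return 8. nums=[4,2,7,7,2,7,4,6,4,8,9,8]

[4,2,7,7,2,7,4,6,4,8,9,8]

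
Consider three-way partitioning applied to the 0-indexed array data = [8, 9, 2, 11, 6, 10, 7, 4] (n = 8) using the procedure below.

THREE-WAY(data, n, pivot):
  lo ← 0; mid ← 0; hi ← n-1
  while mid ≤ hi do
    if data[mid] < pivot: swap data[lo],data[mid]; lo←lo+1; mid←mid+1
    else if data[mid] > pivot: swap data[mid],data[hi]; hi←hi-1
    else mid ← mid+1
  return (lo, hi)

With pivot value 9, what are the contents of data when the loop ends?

pivot = 9; lo=0, mid=0, hi=7
data[mid]=8<9: swap data[0],data[0]; lo=1,mid=1 → [8, 9, 2, 11, 6, 10, 7, 4]
data[mid]=9=9: mid=2
data[mid]=2<9: swap data[1],data[2]; lo=2,mid=3 → [8, 2, 9, 11, 6, 10, 7, 4]
data[mid]=11>9: swap data[3],data[7]; hi=6 → [8, 2, 9, 4, 6, 10, 7, 11]
data[mid]=4<9: swap data[2],data[3]; lo=3,mid=4 → [8, 2, 4, 9, 6, 10, 7, 11]
data[mid]=6<9: swap data[3],data[4]; lo=4,mid=5 → [8, 2, 4, 6, 9, 10, 7, 11]
data[mid]=10>9: swap data[5],data[6]; hi=5 → [8, 2, 4, 6, 9, 7, 10, 11]
data[mid]=7<9: swap data[4],data[5]; lo=5,mid=6 → [8, 2, 4, 6, 7, 9, 10, 11]
end: lo=5, hi=5; data = [8, 2, 4, 6, 7, 9, 10, 11]

[8, 2, 4, 6, 7, 9, 10, 11]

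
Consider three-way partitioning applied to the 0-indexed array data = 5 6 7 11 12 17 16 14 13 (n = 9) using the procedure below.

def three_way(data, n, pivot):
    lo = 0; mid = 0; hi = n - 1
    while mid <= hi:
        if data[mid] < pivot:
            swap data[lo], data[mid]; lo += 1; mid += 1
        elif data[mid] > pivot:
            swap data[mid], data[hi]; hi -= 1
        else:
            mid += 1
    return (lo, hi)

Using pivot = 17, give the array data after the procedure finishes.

5 6 7 11 12 16 14 13 17

lo=0 mid=0 hi=8
5<17: swap(0,0), lo=1 mid=1 ⇒ 5 6 7 11 12 17 16 14 13
6<17: swap(1,1), lo=2 mid=2 ⇒ 5 6 7 11 12 17 16 14 13
7<17: swap(2,2), lo=3 mid=3 ⇒ 5 6 7 11 12 17 16 14 13
11<17: swap(3,3), lo=4 mid=4 ⇒ 5 6 7 11 12 17 16 14 13
12<17: swap(4,4), lo=5 mid=5 ⇒ 5 6 7 11 12 17 16 14 13
17=17: mid=6
16<17: swap(5,6), lo=6 mid=7 ⇒ 5 6 7 11 12 16 17 14 13
14<17: swap(6,7), lo=7 mid=8 ⇒ 5 6 7 11 12 16 14 17 13
13<17: swap(7,8), lo=8 mid=9 ⇒ 5 6 7 11 12 16 14 13 17
done. lo=8 hi=8; data=5 6 7 11 12 16 14 13 17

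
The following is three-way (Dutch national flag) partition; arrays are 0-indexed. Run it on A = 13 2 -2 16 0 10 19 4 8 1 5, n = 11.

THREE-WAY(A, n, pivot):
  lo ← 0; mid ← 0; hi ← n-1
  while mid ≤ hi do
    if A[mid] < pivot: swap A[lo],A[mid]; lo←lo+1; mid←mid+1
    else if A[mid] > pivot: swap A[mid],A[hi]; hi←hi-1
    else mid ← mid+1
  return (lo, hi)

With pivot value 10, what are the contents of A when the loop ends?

pivot = 10; lo=0, mid=0, hi=10
A[mid]=13>10: swap A[0],A[10]; hi=9 → 5 2 -2 16 0 10 19 4 8 1 13
A[mid]=5<10: swap A[0],A[0]; lo=1,mid=1 → 5 2 -2 16 0 10 19 4 8 1 13
A[mid]=2<10: swap A[1],A[1]; lo=2,mid=2 → 5 2 -2 16 0 10 19 4 8 1 13
A[mid]=-2<10: swap A[2],A[2]; lo=3,mid=3 → 5 2 -2 16 0 10 19 4 8 1 13
A[mid]=16>10: swap A[3],A[9]; hi=8 → 5 2 -2 1 0 10 19 4 8 16 13
A[mid]=1<10: swap A[3],A[3]; lo=4,mid=4 → 5 2 -2 1 0 10 19 4 8 16 13
A[mid]=0<10: swap A[4],A[4]; lo=5,mid=5 → 5 2 -2 1 0 10 19 4 8 16 13
A[mid]=10=10: mid=6
A[mid]=19>10: swap A[6],A[8]; hi=7 → 5 2 -2 1 0 10 8 4 19 16 13
A[mid]=8<10: swap A[5],A[6]; lo=6,mid=7 → 5 2 -2 1 0 8 10 4 19 16 13
A[mid]=4<10: swap A[6],A[7]; lo=7,mid=8 → 5 2 -2 1 0 8 4 10 19 16 13
end: lo=7, hi=7; A = 5 2 -2 1 0 8 4 10 19 16 13

5 2 -2 1 0 8 4 10 19 16 13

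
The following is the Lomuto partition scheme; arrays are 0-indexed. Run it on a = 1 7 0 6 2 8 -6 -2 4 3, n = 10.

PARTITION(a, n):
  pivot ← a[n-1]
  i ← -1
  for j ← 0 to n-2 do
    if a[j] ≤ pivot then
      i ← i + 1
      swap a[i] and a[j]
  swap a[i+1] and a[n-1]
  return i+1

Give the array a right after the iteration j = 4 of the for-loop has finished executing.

pivot = a[9] = 3; i = -1
j=0: a[0]=1 ≤ 3 → i=0, swap a[0],a[0] (no change) → 1 7 0 6 2 8 -6 -2 4 3
j=1: a[1]=7 > 3 → no swap
j=2: a[2]=0 ≤ 3 → i=1, swap a[1],a[2] → 1 0 7 6 2 8 -6 -2 4 3
j=3: a[3]=6 > 3 → no swap
j=4: a[4]=2 ≤ 3 → i=2, swap a[2],a[4] → 1 0 2 6 7 8 -6 -2 4 3
(after j=4) a = 1 0 2 6 7 8 -6 -2 4 3

1 0 2 6 7 8 -6 -2 4 3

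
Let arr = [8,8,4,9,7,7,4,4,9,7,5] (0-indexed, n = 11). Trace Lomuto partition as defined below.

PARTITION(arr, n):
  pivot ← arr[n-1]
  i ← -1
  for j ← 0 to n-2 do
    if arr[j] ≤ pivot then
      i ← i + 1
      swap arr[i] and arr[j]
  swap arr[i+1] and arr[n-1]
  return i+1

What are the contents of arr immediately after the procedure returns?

pivot=5, i=-1
j=0: 8>5, skip
j=1: 8>5, skip
j=2: 4≤5, i=0, swap(0,2) ⇒ [4,8,8,9,7,7,4,4,9,7,5]
j=3: 9>5, skip
j=4: 7>5, skip
j=5: 7>5, skip
j=6: 4≤5, i=1, swap(1,6) ⇒ [4,4,8,9,7,7,8,4,9,7,5]
j=7: 4≤5, i=2, swap(2,7) ⇒ [4,4,4,9,7,7,8,8,9,7,5]
j=8: 9>5, skip
j=9: 7>5, skip
swap(3,10) ⇒ [4,4,4,5,7,7,8,8,9,7,9]; return 3

[4,4,4,5,7,7,8,8,9,7,9]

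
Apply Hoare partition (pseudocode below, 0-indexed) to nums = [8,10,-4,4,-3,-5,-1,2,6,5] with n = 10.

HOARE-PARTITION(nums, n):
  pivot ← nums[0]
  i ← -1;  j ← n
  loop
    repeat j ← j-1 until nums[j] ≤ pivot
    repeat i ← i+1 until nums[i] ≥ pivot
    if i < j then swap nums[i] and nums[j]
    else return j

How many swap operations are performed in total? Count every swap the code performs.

2

pivot=8
j stops at 9 (5), i stops at 0 (8); swap ⇒ [5,10,-4,4,-3,-5,-1,2,6,8]
j stops at 8 (6), i stops at 1 (10); swap ⇒ [5,6,-4,4,-3,-5,-1,2,10,8]
j stops at 7, i stops at 8; i≥j ⇒ return 7. nums=[5,6,-4,4,-3,-5,-1,2,10,8]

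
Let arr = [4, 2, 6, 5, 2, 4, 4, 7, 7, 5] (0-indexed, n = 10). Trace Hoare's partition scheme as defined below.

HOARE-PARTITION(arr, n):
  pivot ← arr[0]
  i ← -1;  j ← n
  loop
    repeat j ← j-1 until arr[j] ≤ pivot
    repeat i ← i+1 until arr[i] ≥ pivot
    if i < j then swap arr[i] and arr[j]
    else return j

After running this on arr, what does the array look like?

[4, 2, 4, 2, 5, 6, 4, 7, 7, 5]

pivot=4
j stops at 6 (4), i stops at 0 (4); swap ⇒ [4, 2, 6, 5, 2, 4, 4, 7, 7, 5]
j stops at 5 (4), i stops at 2 (6); swap ⇒ [4, 2, 4, 5, 2, 6, 4, 7, 7, 5]
j stops at 4 (2), i stops at 3 (5); swap ⇒ [4, 2, 4, 2, 5, 6, 4, 7, 7, 5]
j stops at 3, i stops at 4; i≥j ⇒ return 3. arr=[4, 2, 4, 2, 5, 6, 4, 7, 7, 5]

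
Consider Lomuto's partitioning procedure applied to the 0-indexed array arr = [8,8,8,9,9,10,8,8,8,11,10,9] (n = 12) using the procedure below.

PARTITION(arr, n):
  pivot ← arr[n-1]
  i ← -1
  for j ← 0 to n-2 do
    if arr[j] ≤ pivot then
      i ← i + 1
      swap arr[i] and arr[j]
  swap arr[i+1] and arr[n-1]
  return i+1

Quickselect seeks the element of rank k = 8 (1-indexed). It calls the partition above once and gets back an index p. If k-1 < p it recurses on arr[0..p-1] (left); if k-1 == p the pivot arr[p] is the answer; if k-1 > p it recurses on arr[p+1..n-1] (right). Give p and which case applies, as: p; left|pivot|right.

8; left

pivot=9, i=-1
j=0: 8≤9, i=0, swap(0,0) ⇒ [8,8,8,9,9,10,8,8,8,11,10,9]
j=1: 8≤9, i=1, swap(1,1) ⇒ [8,8,8,9,9,10,8,8,8,11,10,9]
j=2: 8≤9, i=2, swap(2,2) ⇒ [8,8,8,9,9,10,8,8,8,11,10,9]
j=3: 9≤9, i=3, swap(3,3) ⇒ [8,8,8,9,9,10,8,8,8,11,10,9]
j=4: 9≤9, i=4, swap(4,4) ⇒ [8,8,8,9,9,10,8,8,8,11,10,9]
j=5: 10>9, skip
j=6: 8≤9, i=5, swap(5,6) ⇒ [8,8,8,9,9,8,10,8,8,11,10,9]
j=7: 8≤9, i=6, swap(6,7) ⇒ [8,8,8,9,9,8,8,10,8,11,10,9]
j=8: 8≤9, i=7, swap(7,8) ⇒ [8,8,8,9,9,8,8,8,10,11,10,9]
j=9: 11>9, skip
j=10: 10>9, skip
swap(8,11) ⇒ [8,8,8,9,9,8,8,8,9,11,10,10]; return 8
p = 8; k-1 = 7 < 8 ⇒ left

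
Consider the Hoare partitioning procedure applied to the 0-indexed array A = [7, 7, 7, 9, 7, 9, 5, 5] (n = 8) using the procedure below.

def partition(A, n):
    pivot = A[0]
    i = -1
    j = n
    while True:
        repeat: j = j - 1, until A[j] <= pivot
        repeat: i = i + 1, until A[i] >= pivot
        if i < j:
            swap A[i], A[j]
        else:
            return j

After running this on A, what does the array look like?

[5, 5, 7, 9, 7, 9, 7, 7]

pivot = A[0] = 7; i = -1, j = 8
j→7 (A[7]=5≤7), i→0 (A[0]=7≥7); i<j, swap → [5, 7, 7, 9, 7, 9, 5, 7]
j→6 (A[6]=5≤7), i→1 (A[1]=7≥7); i<j, swap → [5, 5, 7, 9, 7, 9, 7, 7]
j→4 (A[4]=7≤7), i→2 (A[2]=7≥7); i<j, swap → [5, 5, 7, 9, 7, 9, 7, 7]
j→2, i→3; i≥j, return j=2. A = [5, 5, 7, 9, 7, 9, 7, 7]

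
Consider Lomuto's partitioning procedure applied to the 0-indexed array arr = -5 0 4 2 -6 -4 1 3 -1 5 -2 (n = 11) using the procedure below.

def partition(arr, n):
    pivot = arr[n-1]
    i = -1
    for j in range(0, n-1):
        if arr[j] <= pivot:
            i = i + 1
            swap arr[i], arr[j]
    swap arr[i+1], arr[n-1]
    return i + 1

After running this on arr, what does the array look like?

pivot = arr[10] = -2; i = -1
j=0: arr[0]=-5 ≤ -2 → i=0, swap arr[0],arr[0] (no change) → -5 0 4 2 -6 -4 1 3 -1 5 -2
j=1: arr[1]=0 > -2 → no swap
j=2: arr[2]=4 > -2 → no swap
j=3: arr[3]=2 > -2 → no swap
j=4: arr[4]=-6 ≤ -2 → i=1, swap arr[1],arr[4] → -5 -6 4 2 0 -4 1 3 -1 5 -2
j=5: arr[5]=-4 ≤ -2 → i=2, swap arr[2],arr[5] → -5 -6 -4 2 0 4 1 3 -1 5 -2
j=6: arr[6]=1 > -2 → no swap
j=7: arr[7]=3 > -2 → no swap
j=8: arr[8]=-1 > -2 → no swap
j=9: arr[9]=5 > -2 → no swap
final swap arr[3],arr[10] → -5 -6 -4 -2 0 4 1 3 -1 5 2; return 3

-5 -6 -4 -2 0 4 1 3 -1 5 2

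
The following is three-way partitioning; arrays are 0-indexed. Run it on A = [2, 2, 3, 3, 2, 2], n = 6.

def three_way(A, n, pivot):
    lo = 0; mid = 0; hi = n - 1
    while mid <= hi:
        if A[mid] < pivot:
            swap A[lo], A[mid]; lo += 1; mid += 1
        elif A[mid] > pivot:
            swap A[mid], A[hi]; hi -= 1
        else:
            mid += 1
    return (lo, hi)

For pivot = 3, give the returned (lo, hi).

(4, 5)

pivot = 3; lo=0, mid=0, hi=5
A[mid]=2<3: swap A[0],A[0]; lo=1,mid=1 → [2, 2, 3, 3, 2, 2]
A[mid]=2<3: swap A[1],A[1]; lo=2,mid=2 → [2, 2, 3, 3, 2, 2]
A[mid]=3=3: mid=3
A[mid]=3=3: mid=4
A[mid]=2<3: swap A[2],A[4]; lo=3,mid=5 → [2, 2, 2, 3, 3, 2]
A[mid]=2<3: swap A[3],A[5]; lo=4,mid=6 → [2, 2, 2, 2, 3, 3]
end: lo=4, hi=5; A = [2, 2, 2, 2, 3, 3]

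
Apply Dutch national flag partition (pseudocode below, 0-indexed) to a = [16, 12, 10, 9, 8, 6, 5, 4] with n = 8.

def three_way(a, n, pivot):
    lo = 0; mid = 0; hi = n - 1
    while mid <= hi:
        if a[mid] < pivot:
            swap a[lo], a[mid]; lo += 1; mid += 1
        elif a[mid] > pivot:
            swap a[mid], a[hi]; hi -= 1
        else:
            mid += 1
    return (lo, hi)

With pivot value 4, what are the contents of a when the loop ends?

[4, 10, 9, 8, 6, 5, 12, 16]

pivot = 4; lo=0, mid=0, hi=7
a[mid]=16>4: swap a[0],a[7]; hi=6 → [4, 12, 10, 9, 8, 6, 5, 16]
a[mid]=4=4: mid=1
a[mid]=12>4: swap a[1],a[6]; hi=5 → [4, 5, 10, 9, 8, 6, 12, 16]
a[mid]=5>4: swap a[1],a[5]; hi=4 → [4, 6, 10, 9, 8, 5, 12, 16]
a[mid]=6>4: swap a[1],a[4]; hi=3 → [4, 8, 10, 9, 6, 5, 12, 16]
a[mid]=8>4: swap a[1],a[3]; hi=2 → [4, 9, 10, 8, 6, 5, 12, 16]
a[mid]=9>4: swap a[1],a[2]; hi=1 → [4, 10, 9, 8, 6, 5, 12, 16]
a[mid]=10>4: swap a[1],a[1]; hi=0 → [4, 10, 9, 8, 6, 5, 12, 16]
end: lo=0, hi=0; a = [4, 10, 9, 8, 6, 5, 12, 16]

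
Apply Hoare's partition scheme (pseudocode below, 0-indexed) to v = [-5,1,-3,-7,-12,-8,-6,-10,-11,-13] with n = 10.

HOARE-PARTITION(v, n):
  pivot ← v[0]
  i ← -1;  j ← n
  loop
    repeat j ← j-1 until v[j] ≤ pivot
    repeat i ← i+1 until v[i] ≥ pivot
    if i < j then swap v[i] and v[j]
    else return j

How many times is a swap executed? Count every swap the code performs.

3

pivot = v[0] = -5; i = -1, j = 10
j→9 (v[9]=-13≤-5), i→0 (v[0]=-5≥-5); i<j, swap → [-13,1,-3,-7,-12,-8,-6,-10,-11,-5]
j→8 (v[8]=-11≤-5), i→1 (v[1]=1≥-5); i<j, swap → [-13,-11,-3,-7,-12,-8,-6,-10,1,-5]
j→7 (v[7]=-10≤-5), i→2 (v[2]=-3≥-5); i<j, swap → [-13,-11,-10,-7,-12,-8,-6,-3,1,-5]
j→6, i→7; i≥j, return j=6. v = [-13,-11,-10,-7,-12,-8,-6,-3,1,-5]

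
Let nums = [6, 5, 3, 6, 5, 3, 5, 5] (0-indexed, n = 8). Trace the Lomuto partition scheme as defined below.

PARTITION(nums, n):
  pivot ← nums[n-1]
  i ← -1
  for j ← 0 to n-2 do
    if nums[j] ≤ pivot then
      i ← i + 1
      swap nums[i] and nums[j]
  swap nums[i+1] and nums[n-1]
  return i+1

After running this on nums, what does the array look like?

[5, 3, 5, 3, 5, 5, 6, 6]

pivot=5, i=-1
j=0: 6>5, skip
j=1: 5≤5, i=0, swap(0,1) ⇒ [5, 6, 3, 6, 5, 3, 5, 5]
j=2: 3≤5, i=1, swap(1,2) ⇒ [5, 3, 6, 6, 5, 3, 5, 5]
j=3: 6>5, skip
j=4: 5≤5, i=2, swap(2,4) ⇒ [5, 3, 5, 6, 6, 3, 5, 5]
j=5: 3≤5, i=3, swap(3,5) ⇒ [5, 3, 5, 3, 6, 6, 5, 5]
j=6: 5≤5, i=4, swap(4,6) ⇒ [5, 3, 5, 3, 5, 6, 6, 5]
swap(5,7) ⇒ [5, 3, 5, 3, 5, 5, 6, 6]; return 5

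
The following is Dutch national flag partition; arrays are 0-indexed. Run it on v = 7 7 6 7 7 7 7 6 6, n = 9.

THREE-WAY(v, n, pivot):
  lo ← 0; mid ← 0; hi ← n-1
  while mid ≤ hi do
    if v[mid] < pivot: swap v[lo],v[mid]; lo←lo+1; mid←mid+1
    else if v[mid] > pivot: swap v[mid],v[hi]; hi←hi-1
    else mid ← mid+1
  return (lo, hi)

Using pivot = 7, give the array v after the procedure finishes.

pivot = 7; lo=0, mid=0, hi=8
v[mid]=7=7: mid=1
v[mid]=7=7: mid=2
v[mid]=6<7: swap v[0],v[2]; lo=1,mid=3 → 6 7 7 7 7 7 7 6 6
v[mid]=7=7: mid=4
v[mid]=7=7: mid=5
v[mid]=7=7: mid=6
v[mid]=7=7: mid=7
v[mid]=6<7: swap v[1],v[7]; lo=2,mid=8 → 6 6 7 7 7 7 7 7 6
v[mid]=6<7: swap v[2],v[8]; lo=3,mid=9 → 6 6 6 7 7 7 7 7 7
end: lo=3, hi=8; v = 6 6 6 7 7 7 7 7 7

6 6 6 7 7 7 7 7 7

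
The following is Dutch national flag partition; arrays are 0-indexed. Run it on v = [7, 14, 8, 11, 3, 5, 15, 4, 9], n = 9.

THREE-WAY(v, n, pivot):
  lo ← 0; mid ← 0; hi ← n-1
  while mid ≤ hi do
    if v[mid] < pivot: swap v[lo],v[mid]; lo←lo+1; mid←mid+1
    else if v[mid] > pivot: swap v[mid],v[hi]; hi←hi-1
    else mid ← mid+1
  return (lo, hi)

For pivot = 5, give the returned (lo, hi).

lo=0 mid=0 hi=8
7>5: swap(0,8), hi=7 ⇒ [9, 14, 8, 11, 3, 5, 15, 4, 7]
9>5: swap(0,7), hi=6 ⇒ [4, 14, 8, 11, 3, 5, 15, 9, 7]
4<5: swap(0,0), lo=1 mid=1 ⇒ [4, 14, 8, 11, 3, 5, 15, 9, 7]
14>5: swap(1,6), hi=5 ⇒ [4, 15, 8, 11, 3, 5, 14, 9, 7]
15>5: swap(1,5), hi=4 ⇒ [4, 5, 8, 11, 3, 15, 14, 9, 7]
5=5: mid=2
8>5: swap(2,4), hi=3 ⇒ [4, 5, 3, 11, 8, 15, 14, 9, 7]
3<5: swap(1,2), lo=2 mid=3 ⇒ [4, 3, 5, 11, 8, 15, 14, 9, 7]
11>5: swap(3,3), hi=2 ⇒ [4, 3, 5, 11, 8, 15, 14, 9, 7]
done. lo=2 hi=2; v=[4, 3, 5, 11, 8, 15, 14, 9, 7]

(2, 2)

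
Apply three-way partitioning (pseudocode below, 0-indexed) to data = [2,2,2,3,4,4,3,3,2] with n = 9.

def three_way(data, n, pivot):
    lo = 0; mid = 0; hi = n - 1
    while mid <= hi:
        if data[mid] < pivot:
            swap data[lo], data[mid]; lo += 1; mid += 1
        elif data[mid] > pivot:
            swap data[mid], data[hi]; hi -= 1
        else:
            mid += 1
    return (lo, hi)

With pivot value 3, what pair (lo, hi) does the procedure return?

(4, 6)

pivot = 3; lo=0, mid=0, hi=8
data[mid]=2<3: swap data[0],data[0]; lo=1,mid=1 → [2,2,2,3,4,4,3,3,2]
data[mid]=2<3: swap data[1],data[1]; lo=2,mid=2 → [2,2,2,3,4,4,3,3,2]
data[mid]=2<3: swap data[2],data[2]; lo=3,mid=3 → [2,2,2,3,4,4,3,3,2]
data[mid]=3=3: mid=4
data[mid]=4>3: swap data[4],data[8]; hi=7 → [2,2,2,3,2,4,3,3,4]
data[mid]=2<3: swap data[3],data[4]; lo=4,mid=5 → [2,2,2,2,3,4,3,3,4]
data[mid]=4>3: swap data[5],data[7]; hi=6 → [2,2,2,2,3,3,3,4,4]
data[mid]=3=3: mid=6
data[mid]=3=3: mid=7
end: lo=4, hi=6; data = [2,2,2,2,3,3,3,4,4]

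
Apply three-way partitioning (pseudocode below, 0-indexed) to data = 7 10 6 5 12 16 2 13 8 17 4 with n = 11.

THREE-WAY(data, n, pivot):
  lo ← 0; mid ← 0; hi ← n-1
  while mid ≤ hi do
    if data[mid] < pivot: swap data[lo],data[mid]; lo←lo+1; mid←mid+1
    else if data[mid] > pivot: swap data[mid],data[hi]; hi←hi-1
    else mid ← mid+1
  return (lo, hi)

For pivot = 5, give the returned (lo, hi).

(2, 2)

pivot = 5; lo=0, mid=0, hi=10
data[mid]=7>5: swap data[0],data[10]; hi=9 → 4 10 6 5 12 16 2 13 8 17 7
data[mid]=4<5: swap data[0],data[0]; lo=1,mid=1 → 4 10 6 5 12 16 2 13 8 17 7
data[mid]=10>5: swap data[1],data[9]; hi=8 → 4 17 6 5 12 16 2 13 8 10 7
data[mid]=17>5: swap data[1],data[8]; hi=7 → 4 8 6 5 12 16 2 13 17 10 7
data[mid]=8>5: swap data[1],data[7]; hi=6 → 4 13 6 5 12 16 2 8 17 10 7
data[mid]=13>5: swap data[1],data[6]; hi=5 → 4 2 6 5 12 16 13 8 17 10 7
data[mid]=2<5: swap data[1],data[1]; lo=2,mid=2 → 4 2 6 5 12 16 13 8 17 10 7
data[mid]=6>5: swap data[2],data[5]; hi=4 → 4 2 16 5 12 6 13 8 17 10 7
data[mid]=16>5: swap data[2],data[4]; hi=3 → 4 2 12 5 16 6 13 8 17 10 7
data[mid]=12>5: swap data[2],data[3]; hi=2 → 4 2 5 12 16 6 13 8 17 10 7
data[mid]=5=5: mid=3
end: lo=2, hi=2; data = 4 2 5 12 16 6 13 8 17 10 7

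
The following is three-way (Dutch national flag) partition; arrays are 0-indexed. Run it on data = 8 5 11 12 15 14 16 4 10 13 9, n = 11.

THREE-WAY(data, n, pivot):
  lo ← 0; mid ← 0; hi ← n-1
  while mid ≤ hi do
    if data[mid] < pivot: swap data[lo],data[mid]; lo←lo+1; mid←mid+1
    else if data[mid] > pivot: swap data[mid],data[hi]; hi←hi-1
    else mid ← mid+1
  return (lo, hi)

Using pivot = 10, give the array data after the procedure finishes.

8 5 9 4 10 16 14 15 13 12 11

lo=0 mid=0 hi=10
8<10: swap(0,0), lo=1 mid=1 ⇒ 8 5 11 12 15 14 16 4 10 13 9
5<10: swap(1,1), lo=2 mid=2 ⇒ 8 5 11 12 15 14 16 4 10 13 9
11>10: swap(2,10), hi=9 ⇒ 8 5 9 12 15 14 16 4 10 13 11
9<10: swap(2,2), lo=3 mid=3 ⇒ 8 5 9 12 15 14 16 4 10 13 11
12>10: swap(3,9), hi=8 ⇒ 8 5 9 13 15 14 16 4 10 12 11
13>10: swap(3,8), hi=7 ⇒ 8 5 9 10 15 14 16 4 13 12 11
10=10: mid=4
15>10: swap(4,7), hi=6 ⇒ 8 5 9 10 4 14 16 15 13 12 11
4<10: swap(3,4), lo=4 mid=5 ⇒ 8 5 9 4 10 14 16 15 13 12 11
14>10: swap(5,6), hi=5 ⇒ 8 5 9 4 10 16 14 15 13 12 11
16>10: swap(5,5), hi=4 ⇒ 8 5 9 4 10 16 14 15 13 12 11
done. lo=4 hi=4; data=8 5 9 4 10 16 14 15 13 12 11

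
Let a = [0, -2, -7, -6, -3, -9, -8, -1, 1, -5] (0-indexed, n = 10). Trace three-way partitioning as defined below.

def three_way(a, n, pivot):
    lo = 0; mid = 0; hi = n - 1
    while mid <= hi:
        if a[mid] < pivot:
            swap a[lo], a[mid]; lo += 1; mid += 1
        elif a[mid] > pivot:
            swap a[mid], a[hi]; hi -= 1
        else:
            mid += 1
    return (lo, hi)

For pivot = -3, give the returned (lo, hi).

(5, 5)

pivot = -3; lo=0, mid=0, hi=9
a[mid]=0>-3: swap a[0],a[9]; hi=8 → [-5, -2, -7, -6, -3, -9, -8, -1, 1, 0]
a[mid]=-5<-3: swap a[0],a[0]; lo=1,mid=1 → [-5, -2, -7, -6, -3, -9, -8, -1, 1, 0]
a[mid]=-2>-3: swap a[1],a[8]; hi=7 → [-5, 1, -7, -6, -3, -9, -8, -1, -2, 0]
a[mid]=1>-3: swap a[1],a[7]; hi=6 → [-5, -1, -7, -6, -3, -9, -8, 1, -2, 0]
a[mid]=-1>-3: swap a[1],a[6]; hi=5 → [-5, -8, -7, -6, -3, -9, -1, 1, -2, 0]
a[mid]=-8<-3: swap a[1],a[1]; lo=2,mid=2 → [-5, -8, -7, -6, -3, -9, -1, 1, -2, 0]
a[mid]=-7<-3: swap a[2],a[2]; lo=3,mid=3 → [-5, -8, -7, -6, -3, -9, -1, 1, -2, 0]
a[mid]=-6<-3: swap a[3],a[3]; lo=4,mid=4 → [-5, -8, -7, -6, -3, -9, -1, 1, -2, 0]
a[mid]=-3=-3: mid=5
a[mid]=-9<-3: swap a[4],a[5]; lo=5,mid=6 → [-5, -8, -7, -6, -9, -3, -1, 1, -2, 0]
end: lo=5, hi=5; a = [-5, -8, -7, -6, -9, -3, -1, 1, -2, 0]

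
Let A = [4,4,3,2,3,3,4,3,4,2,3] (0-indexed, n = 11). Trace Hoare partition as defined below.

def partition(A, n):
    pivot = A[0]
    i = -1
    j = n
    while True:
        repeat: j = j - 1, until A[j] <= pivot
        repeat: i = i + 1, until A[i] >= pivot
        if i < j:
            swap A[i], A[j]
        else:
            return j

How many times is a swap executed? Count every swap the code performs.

3

pivot=4
j stops at 10 (3), i stops at 0 (4); swap ⇒ [3,4,3,2,3,3,4,3,4,2,4]
j stops at 9 (2), i stops at 1 (4); swap ⇒ [3,2,3,2,3,3,4,3,4,4,4]
j stops at 8 (4), i stops at 6 (4); swap ⇒ [3,2,3,2,3,3,4,3,4,4,4]
j stops at 7, i stops at 8; i≥j ⇒ return 7. A=[3,2,3,2,3,3,4,3,4,4,4]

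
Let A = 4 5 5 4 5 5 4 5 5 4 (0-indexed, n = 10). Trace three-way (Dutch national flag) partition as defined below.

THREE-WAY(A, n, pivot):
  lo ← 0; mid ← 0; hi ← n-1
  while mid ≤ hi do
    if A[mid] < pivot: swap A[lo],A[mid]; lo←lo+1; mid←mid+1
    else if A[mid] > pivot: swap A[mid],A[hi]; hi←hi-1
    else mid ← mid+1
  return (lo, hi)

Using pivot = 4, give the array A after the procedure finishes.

pivot = 4; lo=0, mid=0, hi=9
A[mid]=4=4: mid=1
A[mid]=5>4: swap A[1],A[9]; hi=8 → 4 4 5 4 5 5 4 5 5 5
A[mid]=4=4: mid=2
A[mid]=5>4: swap A[2],A[8]; hi=7 → 4 4 5 4 5 5 4 5 5 5
A[mid]=5>4: swap A[2],A[7]; hi=6 → 4 4 5 4 5 5 4 5 5 5
A[mid]=5>4: swap A[2],A[6]; hi=5 → 4 4 4 4 5 5 5 5 5 5
A[mid]=4=4: mid=3
A[mid]=4=4: mid=4
A[mid]=5>4: swap A[4],A[5]; hi=4 → 4 4 4 4 5 5 5 5 5 5
A[mid]=5>4: swap A[4],A[4]; hi=3 → 4 4 4 4 5 5 5 5 5 5
end: lo=0, hi=3; A = 4 4 4 4 5 5 5 5 5 5

4 4 4 4 5 5 5 5 5 5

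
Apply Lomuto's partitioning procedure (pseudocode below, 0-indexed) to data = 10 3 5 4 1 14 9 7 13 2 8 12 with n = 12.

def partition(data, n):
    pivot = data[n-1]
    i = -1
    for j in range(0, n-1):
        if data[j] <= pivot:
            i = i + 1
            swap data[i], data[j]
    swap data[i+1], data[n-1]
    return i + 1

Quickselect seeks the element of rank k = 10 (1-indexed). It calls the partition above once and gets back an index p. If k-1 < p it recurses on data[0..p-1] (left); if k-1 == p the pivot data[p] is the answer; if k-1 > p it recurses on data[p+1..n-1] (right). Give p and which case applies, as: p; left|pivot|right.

pivot = data[11] = 12; i = -1
j=0: data[0]=10 ≤ 12 → i=0, swap data[0],data[0] (no change) → 10 3 5 4 1 14 9 7 13 2 8 12
j=1: data[1]=3 ≤ 12 → i=1, swap data[1],data[1] (no change) → 10 3 5 4 1 14 9 7 13 2 8 12
j=2: data[2]=5 ≤ 12 → i=2, swap data[2],data[2] (no change) → 10 3 5 4 1 14 9 7 13 2 8 12
j=3: data[3]=4 ≤ 12 → i=3, swap data[3],data[3] (no change) → 10 3 5 4 1 14 9 7 13 2 8 12
j=4: data[4]=1 ≤ 12 → i=4, swap data[4],data[4] (no change) → 10 3 5 4 1 14 9 7 13 2 8 12
j=5: data[5]=14 > 12 → no swap
j=6: data[6]=9 ≤ 12 → i=5, swap data[5],data[6] → 10 3 5 4 1 9 14 7 13 2 8 12
j=7: data[7]=7 ≤ 12 → i=6, swap data[6],data[7] → 10 3 5 4 1 9 7 14 13 2 8 12
j=8: data[8]=13 > 12 → no swap
j=9: data[9]=2 ≤ 12 → i=7, swap data[7],data[9] → 10 3 5 4 1 9 7 2 13 14 8 12
j=10: data[10]=8 ≤ 12 → i=8, swap data[8],data[10] → 10 3 5 4 1 9 7 2 8 14 13 12
final swap data[9],data[11] → 10 3 5 4 1 9 7 2 8 12 13 14; return 9
p = 9; k-1 = 9 == 9 ⇒ pivot

9; pivot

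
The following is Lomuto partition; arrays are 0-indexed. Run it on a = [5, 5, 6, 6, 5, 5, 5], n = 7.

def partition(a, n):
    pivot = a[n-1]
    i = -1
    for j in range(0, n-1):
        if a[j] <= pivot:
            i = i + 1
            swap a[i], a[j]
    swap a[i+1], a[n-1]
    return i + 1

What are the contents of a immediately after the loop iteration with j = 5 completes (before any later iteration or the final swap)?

pivot = a[6] = 5; i = -1
j=0: a[0]=5 ≤ 5 → i=0, swap a[0],a[0] (no change) → [5, 5, 6, 6, 5, 5, 5]
j=1: a[1]=5 ≤ 5 → i=1, swap a[1],a[1] (no change) → [5, 5, 6, 6, 5, 5, 5]
j=2: a[2]=6 > 5 → no swap
j=3: a[3]=6 > 5 → no swap
j=4: a[4]=5 ≤ 5 → i=2, swap a[2],a[4] → [5, 5, 5, 6, 6, 5, 5]
j=5: a[5]=5 ≤ 5 → i=3, swap a[3],a[5] → [5, 5, 5, 5, 6, 6, 5]
(after j=5) a = [5, 5, 5, 5, 6, 6, 5]

[5, 5, 5, 5, 6, 6, 5]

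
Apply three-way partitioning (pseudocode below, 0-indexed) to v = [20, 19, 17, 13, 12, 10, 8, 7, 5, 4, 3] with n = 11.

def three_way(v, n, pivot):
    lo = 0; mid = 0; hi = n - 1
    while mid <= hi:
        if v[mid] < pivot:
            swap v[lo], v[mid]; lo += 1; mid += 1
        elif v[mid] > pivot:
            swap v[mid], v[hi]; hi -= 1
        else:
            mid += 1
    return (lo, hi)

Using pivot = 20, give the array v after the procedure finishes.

lo=0 mid=0 hi=10
20=20: mid=1
19<20: swap(0,1), lo=1 mid=2 ⇒ [19, 20, 17, 13, 12, 10, 8, 7, 5, 4, 3]
17<20: swap(1,2), lo=2 mid=3 ⇒ [19, 17, 20, 13, 12, 10, 8, 7, 5, 4, 3]
13<20: swap(2,3), lo=3 mid=4 ⇒ [19, 17, 13, 20, 12, 10, 8, 7, 5, 4, 3]
12<20: swap(3,4), lo=4 mid=5 ⇒ [19, 17, 13, 12, 20, 10, 8, 7, 5, 4, 3]
10<20: swap(4,5), lo=5 mid=6 ⇒ [19, 17, 13, 12, 10, 20, 8, 7, 5, 4, 3]
8<20: swap(5,6), lo=6 mid=7 ⇒ [19, 17, 13, 12, 10, 8, 20, 7, 5, 4, 3]
7<20: swap(6,7), lo=7 mid=8 ⇒ [19, 17, 13, 12, 10, 8, 7, 20, 5, 4, 3]
5<20: swap(7,8), lo=8 mid=9 ⇒ [19, 17, 13, 12, 10, 8, 7, 5, 20, 4, 3]
4<20: swap(8,9), lo=9 mid=10 ⇒ [19, 17, 13, 12, 10, 8, 7, 5, 4, 20, 3]
3<20: swap(9,10), lo=10 mid=11 ⇒ [19, 17, 13, 12, 10, 8, 7, 5, 4, 3, 20]
done. lo=10 hi=10; v=[19, 17, 13, 12, 10, 8, 7, 5, 4, 3, 20]

[19, 17, 13, 12, 10, 8, 7, 5, 4, 3, 20]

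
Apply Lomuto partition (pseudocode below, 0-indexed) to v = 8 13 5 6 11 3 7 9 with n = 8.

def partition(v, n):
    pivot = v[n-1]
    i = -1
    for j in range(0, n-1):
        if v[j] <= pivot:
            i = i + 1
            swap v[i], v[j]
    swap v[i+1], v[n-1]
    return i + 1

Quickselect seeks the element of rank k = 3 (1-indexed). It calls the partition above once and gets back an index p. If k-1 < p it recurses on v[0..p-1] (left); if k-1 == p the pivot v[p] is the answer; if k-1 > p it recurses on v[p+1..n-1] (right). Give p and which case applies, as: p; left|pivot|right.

pivot=9, i=-1
j=0: 8≤9, i=0, swap(0,0) ⇒ 8 13 5 6 11 3 7 9
j=1: 13>9, skip
j=2: 5≤9, i=1, swap(1,2) ⇒ 8 5 13 6 11 3 7 9
j=3: 6≤9, i=2, swap(2,3) ⇒ 8 5 6 13 11 3 7 9
j=4: 11>9, skip
j=5: 3≤9, i=3, swap(3,5) ⇒ 8 5 6 3 11 13 7 9
j=6: 7≤9, i=4, swap(4,6) ⇒ 8 5 6 3 7 13 11 9
swap(5,7) ⇒ 8 5 6 3 7 9 11 13; return 5
p = 5; k-1 = 2 < 5 ⇒ left

5; left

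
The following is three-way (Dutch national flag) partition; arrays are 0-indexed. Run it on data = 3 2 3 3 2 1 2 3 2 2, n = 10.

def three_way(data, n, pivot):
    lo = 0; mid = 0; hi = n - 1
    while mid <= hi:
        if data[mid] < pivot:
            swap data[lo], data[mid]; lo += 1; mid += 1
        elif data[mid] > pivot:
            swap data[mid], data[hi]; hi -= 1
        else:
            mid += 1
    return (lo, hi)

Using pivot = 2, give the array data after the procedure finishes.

pivot = 2; lo=0, mid=0, hi=9
data[mid]=3>2: swap data[0],data[9]; hi=8 → 2 2 3 3 2 1 2 3 2 3
data[mid]=2=2: mid=1
data[mid]=2=2: mid=2
data[mid]=3>2: swap data[2],data[8]; hi=7 → 2 2 2 3 2 1 2 3 3 3
data[mid]=2=2: mid=3
data[mid]=3>2: swap data[3],data[7]; hi=6 → 2 2 2 3 2 1 2 3 3 3
data[mid]=3>2: swap data[3],data[6]; hi=5 → 2 2 2 2 2 1 3 3 3 3
data[mid]=2=2: mid=4
data[mid]=2=2: mid=5
data[mid]=1<2: swap data[0],data[5]; lo=1,mid=6 → 1 2 2 2 2 2 3 3 3 3
end: lo=1, hi=5; data = 1 2 2 2 2 2 3 3 3 3

1 2 2 2 2 2 3 3 3 3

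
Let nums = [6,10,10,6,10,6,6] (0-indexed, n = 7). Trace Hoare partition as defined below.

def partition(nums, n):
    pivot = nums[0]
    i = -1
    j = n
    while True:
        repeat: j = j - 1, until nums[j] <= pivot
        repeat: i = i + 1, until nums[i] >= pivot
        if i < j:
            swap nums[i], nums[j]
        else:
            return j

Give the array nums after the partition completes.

[6,6,6,10,10,10,6]

pivot = nums[0] = 6; i = -1, j = 7
j→6 (nums[6]=6≤6), i→0 (nums[0]=6≥6); i<j, swap → [6,10,10,6,10,6,6]
j→5 (nums[5]=6≤6), i→1 (nums[1]=10≥6); i<j, swap → [6,6,10,6,10,10,6]
j→3 (nums[3]=6≤6), i→2 (nums[2]=10≥6); i<j, swap → [6,6,6,10,10,10,6]
j→2, i→3; i≥j, return j=2. nums = [6,6,6,10,10,10,6]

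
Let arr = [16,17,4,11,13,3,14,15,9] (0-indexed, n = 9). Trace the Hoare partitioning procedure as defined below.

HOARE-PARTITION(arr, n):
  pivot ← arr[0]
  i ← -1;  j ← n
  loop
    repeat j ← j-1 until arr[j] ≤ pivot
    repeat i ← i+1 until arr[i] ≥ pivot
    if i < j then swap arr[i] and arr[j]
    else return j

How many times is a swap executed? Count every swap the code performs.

pivot = arr[0] = 16; i = -1, j = 9
j→8 (arr[8]=9≤16), i→0 (arr[0]=16≥16); i<j, swap → [9,17,4,11,13,3,14,15,16]
j→7 (arr[7]=15≤16), i→1 (arr[1]=17≥16); i<j, swap → [9,15,4,11,13,3,14,17,16]
j→6, i→7; i≥j, return j=6. arr = [9,15,4,11,13,3,14,17,16]

2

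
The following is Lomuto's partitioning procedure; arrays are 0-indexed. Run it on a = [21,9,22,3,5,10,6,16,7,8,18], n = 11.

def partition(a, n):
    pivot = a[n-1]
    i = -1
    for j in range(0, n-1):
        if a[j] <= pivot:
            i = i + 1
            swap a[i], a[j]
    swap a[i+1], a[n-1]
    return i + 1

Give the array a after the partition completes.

pivot=18, i=-1
j=0: 21>18, skip
j=1: 9≤18, i=0, swap(0,1) ⇒ [9,21,22,3,5,10,6,16,7,8,18]
j=2: 22>18, skip
j=3: 3≤18, i=1, swap(1,3) ⇒ [9,3,22,21,5,10,6,16,7,8,18]
j=4: 5≤18, i=2, swap(2,4) ⇒ [9,3,5,21,22,10,6,16,7,8,18]
j=5: 10≤18, i=3, swap(3,5) ⇒ [9,3,5,10,22,21,6,16,7,8,18]
j=6: 6≤18, i=4, swap(4,6) ⇒ [9,3,5,10,6,21,22,16,7,8,18]
j=7: 16≤18, i=5, swap(5,7) ⇒ [9,3,5,10,6,16,22,21,7,8,18]
j=8: 7≤18, i=6, swap(6,8) ⇒ [9,3,5,10,6,16,7,21,22,8,18]
j=9: 8≤18, i=7, swap(7,9) ⇒ [9,3,5,10,6,16,7,8,22,21,18]
swap(8,10) ⇒ [9,3,5,10,6,16,7,8,18,21,22]; return 8

[9,3,5,10,6,16,7,8,18,21,22]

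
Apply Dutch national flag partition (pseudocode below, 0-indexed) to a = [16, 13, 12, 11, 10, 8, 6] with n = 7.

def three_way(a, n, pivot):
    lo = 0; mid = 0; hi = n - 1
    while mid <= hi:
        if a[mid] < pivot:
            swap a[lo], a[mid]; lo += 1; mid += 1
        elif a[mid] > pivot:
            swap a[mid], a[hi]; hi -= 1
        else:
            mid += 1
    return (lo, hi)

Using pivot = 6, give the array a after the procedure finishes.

pivot = 6; lo=0, mid=0, hi=6
a[mid]=16>6: swap a[0],a[6]; hi=5 → [6, 13, 12, 11, 10, 8, 16]
a[mid]=6=6: mid=1
a[mid]=13>6: swap a[1],a[5]; hi=4 → [6, 8, 12, 11, 10, 13, 16]
a[mid]=8>6: swap a[1],a[4]; hi=3 → [6, 10, 12, 11, 8, 13, 16]
a[mid]=10>6: swap a[1],a[3]; hi=2 → [6, 11, 12, 10, 8, 13, 16]
a[mid]=11>6: swap a[1],a[2]; hi=1 → [6, 12, 11, 10, 8, 13, 16]
a[mid]=12>6: swap a[1],a[1]; hi=0 → [6, 12, 11, 10, 8, 13, 16]
end: lo=0, hi=0; a = [6, 12, 11, 10, 8, 13, 16]

[6, 12, 11, 10, 8, 13, 16]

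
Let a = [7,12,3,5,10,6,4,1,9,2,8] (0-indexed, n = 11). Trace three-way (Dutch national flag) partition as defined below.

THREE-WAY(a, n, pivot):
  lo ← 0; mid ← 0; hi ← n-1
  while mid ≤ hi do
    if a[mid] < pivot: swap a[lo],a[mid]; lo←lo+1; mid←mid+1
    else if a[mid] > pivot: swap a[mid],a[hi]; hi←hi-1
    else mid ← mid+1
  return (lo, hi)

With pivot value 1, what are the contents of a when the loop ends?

[1,3,5,10,6,4,12,9,2,8,7]

lo=0 mid=0 hi=10
7>1: swap(0,10), hi=9 ⇒ [8,12,3,5,10,6,4,1,9,2,7]
8>1: swap(0,9), hi=8 ⇒ [2,12,3,5,10,6,4,1,9,8,7]
2>1: swap(0,8), hi=7 ⇒ [9,12,3,5,10,6,4,1,2,8,7]
9>1: swap(0,7), hi=6 ⇒ [1,12,3,5,10,6,4,9,2,8,7]
1=1: mid=1
12>1: swap(1,6), hi=5 ⇒ [1,4,3,5,10,6,12,9,2,8,7]
4>1: swap(1,5), hi=4 ⇒ [1,6,3,5,10,4,12,9,2,8,7]
6>1: swap(1,4), hi=3 ⇒ [1,10,3,5,6,4,12,9,2,8,7]
10>1: swap(1,3), hi=2 ⇒ [1,5,3,10,6,4,12,9,2,8,7]
5>1: swap(1,2), hi=1 ⇒ [1,3,5,10,6,4,12,9,2,8,7]
3>1: swap(1,1), hi=0 ⇒ [1,3,5,10,6,4,12,9,2,8,7]
done. lo=0 hi=0; a=[1,3,5,10,6,4,12,9,2,8,7]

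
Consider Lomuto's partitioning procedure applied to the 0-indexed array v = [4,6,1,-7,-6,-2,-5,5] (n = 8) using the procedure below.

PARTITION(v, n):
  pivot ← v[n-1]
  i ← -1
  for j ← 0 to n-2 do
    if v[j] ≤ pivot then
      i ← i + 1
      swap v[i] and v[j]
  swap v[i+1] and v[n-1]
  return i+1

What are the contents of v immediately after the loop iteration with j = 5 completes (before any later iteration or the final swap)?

[4,1,-7,-6,-2,6,-5,5]

pivot = v[7] = 5; i = -1
j=0: v[0]=4 ≤ 5 → i=0, swap v[0],v[0] (no change) → [4,6,1,-7,-6,-2,-5,5]
j=1: v[1]=6 > 5 → no swap
j=2: v[2]=1 ≤ 5 → i=1, swap v[1],v[2] → [4,1,6,-7,-6,-2,-5,5]
j=3: v[3]=-7 ≤ 5 → i=2, swap v[2],v[3] → [4,1,-7,6,-6,-2,-5,5]
j=4: v[4]=-6 ≤ 5 → i=3, swap v[3],v[4] → [4,1,-7,-6,6,-2,-5,5]
j=5: v[5]=-2 ≤ 5 → i=4, swap v[4],v[5] → [4,1,-7,-6,-2,6,-5,5]
(after j=5) v = [4,1,-7,-6,-2,6,-5,5]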